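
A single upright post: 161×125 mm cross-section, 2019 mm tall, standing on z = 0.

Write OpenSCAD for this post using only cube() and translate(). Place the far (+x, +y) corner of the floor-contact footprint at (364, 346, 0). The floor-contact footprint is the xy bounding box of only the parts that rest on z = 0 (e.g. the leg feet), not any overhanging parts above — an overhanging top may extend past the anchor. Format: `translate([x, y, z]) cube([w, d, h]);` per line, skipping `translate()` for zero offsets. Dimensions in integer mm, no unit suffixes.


translate([203, 221, 0]) cube([161, 125, 2019]);


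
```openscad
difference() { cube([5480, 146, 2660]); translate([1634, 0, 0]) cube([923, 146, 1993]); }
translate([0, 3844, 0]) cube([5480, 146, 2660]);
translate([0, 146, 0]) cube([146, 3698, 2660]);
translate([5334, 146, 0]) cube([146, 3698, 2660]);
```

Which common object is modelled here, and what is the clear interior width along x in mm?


A single room. The interior width is 5188 mm.

Four walls enclosing a rectangle with a door in the front wall — a room. Outside width 5480 minus two 146 mm walls gives 5188 mm.


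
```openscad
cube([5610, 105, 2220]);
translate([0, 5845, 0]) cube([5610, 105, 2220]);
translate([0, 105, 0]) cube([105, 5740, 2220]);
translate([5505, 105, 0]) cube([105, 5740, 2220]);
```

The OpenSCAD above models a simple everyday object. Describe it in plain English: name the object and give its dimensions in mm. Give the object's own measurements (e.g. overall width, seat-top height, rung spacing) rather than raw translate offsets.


The wall frame of a small rectangular building: four walls, each 2220 mm tall and 105 mm thick, enclosing a footprint 5610 mm (x) by 5950 mm (y) outside-to-outside, with no floor or roof. The front and back walls (the −y and +y sides) span the full width; the two side walls fit between them.


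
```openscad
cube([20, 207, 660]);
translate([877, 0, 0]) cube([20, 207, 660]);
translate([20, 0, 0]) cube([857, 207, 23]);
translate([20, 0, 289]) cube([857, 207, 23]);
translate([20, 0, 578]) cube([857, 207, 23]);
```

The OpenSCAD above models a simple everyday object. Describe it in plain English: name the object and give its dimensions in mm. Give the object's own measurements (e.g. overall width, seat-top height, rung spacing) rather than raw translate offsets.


An open bookshelf. Two side panels, each 20 mm thick, 207 mm deep and 660 mm tall, stand 897 mm apart (outside-to-outside). Between them sit 3 shelves, each 23 mm thick and 207 mm deep, spanning the full gap between the sides. The bottom shelf rests on the floor (its underside at z = 0) and the clear gap between one shelf's top and the next shelf's underside is 266 mm.


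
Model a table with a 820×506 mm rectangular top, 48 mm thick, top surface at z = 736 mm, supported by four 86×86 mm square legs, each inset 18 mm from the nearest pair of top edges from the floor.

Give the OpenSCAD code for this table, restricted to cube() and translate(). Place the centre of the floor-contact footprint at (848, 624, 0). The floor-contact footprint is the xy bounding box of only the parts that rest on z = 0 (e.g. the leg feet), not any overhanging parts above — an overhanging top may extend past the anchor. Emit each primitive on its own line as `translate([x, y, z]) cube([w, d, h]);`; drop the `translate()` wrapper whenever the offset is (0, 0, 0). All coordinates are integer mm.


translate([438, 371, 688]) cube([820, 506, 48]);
translate([456, 389, 0]) cube([86, 86, 688]);
translate([1154, 389, 0]) cube([86, 86, 688]);
translate([456, 773, 0]) cube([86, 86, 688]);
translate([1154, 773, 0]) cube([86, 86, 688]);


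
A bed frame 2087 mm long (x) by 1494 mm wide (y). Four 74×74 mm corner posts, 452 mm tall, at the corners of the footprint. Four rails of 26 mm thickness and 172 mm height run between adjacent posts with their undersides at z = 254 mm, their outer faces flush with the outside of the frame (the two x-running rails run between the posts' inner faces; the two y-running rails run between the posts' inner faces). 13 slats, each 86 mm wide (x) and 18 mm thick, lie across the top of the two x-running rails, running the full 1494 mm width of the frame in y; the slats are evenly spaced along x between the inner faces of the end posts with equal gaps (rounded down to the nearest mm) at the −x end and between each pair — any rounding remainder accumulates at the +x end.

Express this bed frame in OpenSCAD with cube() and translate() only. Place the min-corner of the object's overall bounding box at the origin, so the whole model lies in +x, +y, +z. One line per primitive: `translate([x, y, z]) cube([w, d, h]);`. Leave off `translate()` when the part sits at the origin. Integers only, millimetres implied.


cube([74, 74, 452]);
translate([0, 1420, 0]) cube([74, 74, 452]);
translate([2013, 0, 0]) cube([74, 74, 452]);
translate([2013, 1420, 0]) cube([74, 74, 452]);
translate([74, 0, 254]) cube([1939, 26, 172]);
translate([74, 1468, 254]) cube([1939, 26, 172]);
translate([0, 74, 254]) cube([26, 1346, 172]);
translate([2061, 74, 254]) cube([26, 1346, 172]);
translate([132, 0, 426]) cube([86, 1494, 18]);
translate([276, 0, 426]) cube([86, 1494, 18]);
translate([420, 0, 426]) cube([86, 1494, 18]);
translate([564, 0, 426]) cube([86, 1494, 18]);
translate([708, 0, 426]) cube([86, 1494, 18]);
translate([852, 0, 426]) cube([86, 1494, 18]);
translate([996, 0, 426]) cube([86, 1494, 18]);
translate([1140, 0, 426]) cube([86, 1494, 18]);
translate([1284, 0, 426]) cube([86, 1494, 18]);
translate([1428, 0, 426]) cube([86, 1494, 18]);
translate([1572, 0, 426]) cube([86, 1494, 18]);
translate([1716, 0, 426]) cube([86, 1494, 18]);
translate([1860, 0, 426]) cube([86, 1494, 18]);


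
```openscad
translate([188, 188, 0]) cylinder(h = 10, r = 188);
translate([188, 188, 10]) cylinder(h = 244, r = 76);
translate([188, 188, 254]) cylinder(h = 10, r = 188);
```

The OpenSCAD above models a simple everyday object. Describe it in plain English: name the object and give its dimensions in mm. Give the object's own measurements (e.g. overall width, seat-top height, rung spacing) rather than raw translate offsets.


A spool: two coaxial disc flanges of radius 188 mm and thickness 10 mm, joined by a core cylinder of radius 76 mm and height 244 mm. The lower flange rests on z = 0 and the three cylinders share a vertical axis.


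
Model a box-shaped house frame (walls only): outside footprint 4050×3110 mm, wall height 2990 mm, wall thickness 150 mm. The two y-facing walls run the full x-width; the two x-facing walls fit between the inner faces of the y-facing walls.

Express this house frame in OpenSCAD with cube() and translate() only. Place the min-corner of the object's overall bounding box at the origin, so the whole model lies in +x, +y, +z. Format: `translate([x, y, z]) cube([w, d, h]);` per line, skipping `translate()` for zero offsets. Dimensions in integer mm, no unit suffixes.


cube([4050, 150, 2990]);
translate([0, 2960, 0]) cube([4050, 150, 2990]);
translate([0, 150, 0]) cube([150, 2810, 2990]);
translate([3900, 150, 0]) cube([150, 2810, 2990]);


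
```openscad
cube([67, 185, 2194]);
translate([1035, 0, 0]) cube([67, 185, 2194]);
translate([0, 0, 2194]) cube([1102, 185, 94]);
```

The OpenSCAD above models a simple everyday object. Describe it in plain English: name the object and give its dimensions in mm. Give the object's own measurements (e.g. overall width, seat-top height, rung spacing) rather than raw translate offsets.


A door frame. The clear opening is 968 mm wide and 2194 mm high. Two 67 mm wide jambs, 185 mm deep, stand either side of the opening from the floor to the top of the opening. A 94 mm thick head sits across the top of both jambs, spanning the full outside width of the frame.


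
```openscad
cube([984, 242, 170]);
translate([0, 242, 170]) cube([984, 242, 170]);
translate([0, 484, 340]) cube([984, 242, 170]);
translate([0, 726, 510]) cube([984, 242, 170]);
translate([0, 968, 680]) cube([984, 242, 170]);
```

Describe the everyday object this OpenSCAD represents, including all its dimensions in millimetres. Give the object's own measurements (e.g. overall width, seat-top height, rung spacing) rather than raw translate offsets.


A straight staircase of 5 solid steps. Each step is 984 mm wide (x), 242 mm deep (y, the going) and 170 mm tall (the rise). The first step rests on the floor; each subsequent step sits one going further in +y and one rise higher in +z, directly behind and above the previous step with no overlap.


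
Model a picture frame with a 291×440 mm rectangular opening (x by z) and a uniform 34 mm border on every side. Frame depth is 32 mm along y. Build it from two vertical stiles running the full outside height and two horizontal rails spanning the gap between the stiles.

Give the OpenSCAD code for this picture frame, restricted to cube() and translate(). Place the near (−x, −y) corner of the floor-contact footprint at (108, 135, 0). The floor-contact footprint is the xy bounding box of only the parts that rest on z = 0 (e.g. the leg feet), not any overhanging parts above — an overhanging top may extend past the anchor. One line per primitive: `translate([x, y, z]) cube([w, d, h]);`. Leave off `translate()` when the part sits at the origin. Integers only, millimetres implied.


translate([108, 135, 0]) cube([34, 32, 508]);
translate([433, 135, 0]) cube([34, 32, 508]);
translate([142, 135, 0]) cube([291, 32, 34]);
translate([142, 135, 474]) cube([291, 32, 34]);


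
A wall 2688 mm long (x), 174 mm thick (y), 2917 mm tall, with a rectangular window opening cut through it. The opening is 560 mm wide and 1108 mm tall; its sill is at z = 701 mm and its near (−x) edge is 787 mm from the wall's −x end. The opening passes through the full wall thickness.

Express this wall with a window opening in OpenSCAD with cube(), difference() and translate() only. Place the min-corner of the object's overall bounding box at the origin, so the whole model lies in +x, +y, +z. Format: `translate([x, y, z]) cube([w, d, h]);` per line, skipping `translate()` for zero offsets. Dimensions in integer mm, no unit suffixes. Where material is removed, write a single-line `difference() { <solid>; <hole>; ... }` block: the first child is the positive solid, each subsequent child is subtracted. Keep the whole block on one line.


difference() { cube([2688, 174, 2917]); translate([787, 0, 701]) cube([560, 174, 1108]); }


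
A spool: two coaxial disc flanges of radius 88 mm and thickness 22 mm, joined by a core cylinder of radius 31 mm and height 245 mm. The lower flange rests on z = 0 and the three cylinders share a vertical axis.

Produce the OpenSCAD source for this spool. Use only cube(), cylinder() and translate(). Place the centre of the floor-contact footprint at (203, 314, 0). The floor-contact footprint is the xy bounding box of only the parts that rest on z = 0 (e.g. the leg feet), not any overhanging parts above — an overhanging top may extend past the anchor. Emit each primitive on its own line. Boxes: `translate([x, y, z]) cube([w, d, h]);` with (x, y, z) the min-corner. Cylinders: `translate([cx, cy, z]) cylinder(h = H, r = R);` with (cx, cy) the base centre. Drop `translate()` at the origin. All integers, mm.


translate([203, 314, 0]) cylinder(h = 22, r = 88);
translate([203, 314, 22]) cylinder(h = 245, r = 31);
translate([203, 314, 267]) cylinder(h = 22, r = 88);


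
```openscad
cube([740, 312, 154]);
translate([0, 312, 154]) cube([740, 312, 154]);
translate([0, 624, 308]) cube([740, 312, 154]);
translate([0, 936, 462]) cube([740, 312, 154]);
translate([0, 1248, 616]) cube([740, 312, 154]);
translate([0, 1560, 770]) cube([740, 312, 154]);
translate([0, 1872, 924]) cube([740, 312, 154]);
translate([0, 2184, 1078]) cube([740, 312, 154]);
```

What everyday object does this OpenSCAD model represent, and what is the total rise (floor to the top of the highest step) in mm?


A staircase. The total rise is 1232 mm.

8 identical blocks, each offset up and back from the previous — a staircase. Each step is 154 mm tall and there are 8 of them, so the total rise is 8 × 154 = 1232 mm.


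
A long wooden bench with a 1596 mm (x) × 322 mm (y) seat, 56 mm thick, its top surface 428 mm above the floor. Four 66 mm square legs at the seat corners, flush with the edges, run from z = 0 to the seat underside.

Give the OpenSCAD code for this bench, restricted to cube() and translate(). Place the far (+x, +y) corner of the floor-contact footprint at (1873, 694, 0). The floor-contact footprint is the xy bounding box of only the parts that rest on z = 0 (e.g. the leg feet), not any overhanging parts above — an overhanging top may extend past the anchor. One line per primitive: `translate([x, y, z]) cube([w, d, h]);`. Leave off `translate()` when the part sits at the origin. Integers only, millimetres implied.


translate([277, 372, 372]) cube([1596, 322, 56]);
translate([277, 372, 0]) cube([66, 66, 372]);
translate([277, 628, 0]) cube([66, 66, 372]);
translate([1807, 372, 0]) cube([66, 66, 372]);
translate([1807, 628, 0]) cube([66, 66, 372]);


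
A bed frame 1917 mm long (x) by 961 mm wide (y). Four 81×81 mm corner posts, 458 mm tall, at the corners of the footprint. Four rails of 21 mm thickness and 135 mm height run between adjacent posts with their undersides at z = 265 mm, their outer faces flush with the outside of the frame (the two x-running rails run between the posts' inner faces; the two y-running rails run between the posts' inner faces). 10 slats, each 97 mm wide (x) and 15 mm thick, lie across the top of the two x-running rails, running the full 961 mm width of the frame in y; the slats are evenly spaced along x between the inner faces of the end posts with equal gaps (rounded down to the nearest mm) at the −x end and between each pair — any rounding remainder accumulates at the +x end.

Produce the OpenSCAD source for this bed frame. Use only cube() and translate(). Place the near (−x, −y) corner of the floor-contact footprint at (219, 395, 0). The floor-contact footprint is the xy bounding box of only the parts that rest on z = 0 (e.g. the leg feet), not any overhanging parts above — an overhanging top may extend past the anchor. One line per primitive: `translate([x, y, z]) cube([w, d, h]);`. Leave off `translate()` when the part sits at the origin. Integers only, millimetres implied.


translate([219, 395, 0]) cube([81, 81, 458]);
translate([219, 1275, 0]) cube([81, 81, 458]);
translate([2055, 395, 0]) cube([81, 81, 458]);
translate([2055, 1275, 0]) cube([81, 81, 458]);
translate([300, 395, 265]) cube([1755, 21, 135]);
translate([300, 1335, 265]) cube([1755, 21, 135]);
translate([219, 476, 265]) cube([21, 799, 135]);
translate([2115, 476, 265]) cube([21, 799, 135]);
translate([371, 395, 400]) cube([97, 961, 15]);
translate([539, 395, 400]) cube([97, 961, 15]);
translate([707, 395, 400]) cube([97, 961, 15]);
translate([875, 395, 400]) cube([97, 961, 15]);
translate([1043, 395, 400]) cube([97, 961, 15]);
translate([1211, 395, 400]) cube([97, 961, 15]);
translate([1379, 395, 400]) cube([97, 961, 15]);
translate([1547, 395, 400]) cube([97, 961, 15]);
translate([1715, 395, 400]) cube([97, 961, 15]);
translate([1883, 395, 400]) cube([97, 961, 15]);


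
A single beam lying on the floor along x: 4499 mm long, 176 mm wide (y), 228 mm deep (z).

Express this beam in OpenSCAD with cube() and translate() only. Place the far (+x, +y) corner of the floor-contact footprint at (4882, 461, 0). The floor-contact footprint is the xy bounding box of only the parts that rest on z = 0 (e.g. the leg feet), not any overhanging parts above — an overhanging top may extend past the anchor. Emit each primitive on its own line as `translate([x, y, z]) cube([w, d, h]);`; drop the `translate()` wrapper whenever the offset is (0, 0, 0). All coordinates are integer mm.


translate([383, 285, 0]) cube([4499, 176, 228]);


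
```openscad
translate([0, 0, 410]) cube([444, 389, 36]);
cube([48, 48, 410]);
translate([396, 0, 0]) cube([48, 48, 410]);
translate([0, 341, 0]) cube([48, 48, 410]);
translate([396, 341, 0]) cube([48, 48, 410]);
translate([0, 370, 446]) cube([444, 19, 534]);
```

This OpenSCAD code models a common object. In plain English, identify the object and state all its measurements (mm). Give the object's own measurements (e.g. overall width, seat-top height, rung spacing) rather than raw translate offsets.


A chair. The seat is a 444×389×36 mm slab with its top at z = 446 mm, on four 48×48 mm corner legs (flush with the seat edges, standing on z = 0). A flat backrest 19 mm thick, 534 mm tall, spans the full seat width and rises from the seat top along its +y edge, rear face flush with the rear of the seat.


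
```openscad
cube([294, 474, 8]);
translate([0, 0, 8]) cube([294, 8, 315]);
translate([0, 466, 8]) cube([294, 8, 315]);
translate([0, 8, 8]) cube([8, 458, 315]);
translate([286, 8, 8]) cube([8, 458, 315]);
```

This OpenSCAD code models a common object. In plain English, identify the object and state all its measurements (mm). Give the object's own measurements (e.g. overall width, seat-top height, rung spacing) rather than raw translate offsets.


An open-topped rectangular box: outside dimensions 294×474×323 mm, with a uniform wall and base thickness of 8 mm. The base is a full 294×474 slab on the floor; four walls sit on top of the base. The front and back walls (the −y and +y sides) span the full width; the two side walls fit between them.


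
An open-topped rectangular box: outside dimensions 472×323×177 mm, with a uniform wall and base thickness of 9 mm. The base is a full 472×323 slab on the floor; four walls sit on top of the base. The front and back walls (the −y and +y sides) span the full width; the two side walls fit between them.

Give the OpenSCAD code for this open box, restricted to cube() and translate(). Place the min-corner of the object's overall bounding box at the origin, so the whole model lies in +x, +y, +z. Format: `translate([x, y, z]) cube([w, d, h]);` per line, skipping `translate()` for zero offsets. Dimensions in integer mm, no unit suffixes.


cube([472, 323, 9]);
translate([0, 0, 9]) cube([472, 9, 168]);
translate([0, 314, 9]) cube([472, 9, 168]);
translate([0, 9, 9]) cube([9, 305, 168]);
translate([463, 9, 9]) cube([9, 305, 168]);


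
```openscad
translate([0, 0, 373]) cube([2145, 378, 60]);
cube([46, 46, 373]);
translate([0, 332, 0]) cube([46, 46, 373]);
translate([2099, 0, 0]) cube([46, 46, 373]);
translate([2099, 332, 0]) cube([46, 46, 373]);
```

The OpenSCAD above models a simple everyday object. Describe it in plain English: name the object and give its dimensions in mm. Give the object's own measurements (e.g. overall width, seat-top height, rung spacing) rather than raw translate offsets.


A bench: a 2145×378 mm seat slab, 60 mm thick, top at z = 433 mm, on four 46×46 mm square legs flush with the seat corners and standing on z = 0.


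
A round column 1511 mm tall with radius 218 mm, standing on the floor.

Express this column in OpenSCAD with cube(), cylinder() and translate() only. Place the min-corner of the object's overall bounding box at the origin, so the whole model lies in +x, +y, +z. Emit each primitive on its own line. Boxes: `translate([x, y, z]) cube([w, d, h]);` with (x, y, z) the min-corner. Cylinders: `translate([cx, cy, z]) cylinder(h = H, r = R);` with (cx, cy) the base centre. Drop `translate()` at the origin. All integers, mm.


translate([218, 218, 0]) cylinder(h = 1511, r = 218);


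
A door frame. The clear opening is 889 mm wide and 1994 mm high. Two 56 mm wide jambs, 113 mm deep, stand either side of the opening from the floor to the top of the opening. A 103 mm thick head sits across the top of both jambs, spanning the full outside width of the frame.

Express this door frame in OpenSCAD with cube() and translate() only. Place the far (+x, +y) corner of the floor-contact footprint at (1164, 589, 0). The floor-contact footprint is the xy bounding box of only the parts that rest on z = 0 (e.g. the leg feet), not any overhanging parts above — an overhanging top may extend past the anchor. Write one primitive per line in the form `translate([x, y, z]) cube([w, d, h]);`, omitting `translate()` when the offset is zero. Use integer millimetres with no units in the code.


translate([163, 476, 0]) cube([56, 113, 1994]);
translate([1108, 476, 0]) cube([56, 113, 1994]);
translate([163, 476, 1994]) cube([1001, 113, 103]);


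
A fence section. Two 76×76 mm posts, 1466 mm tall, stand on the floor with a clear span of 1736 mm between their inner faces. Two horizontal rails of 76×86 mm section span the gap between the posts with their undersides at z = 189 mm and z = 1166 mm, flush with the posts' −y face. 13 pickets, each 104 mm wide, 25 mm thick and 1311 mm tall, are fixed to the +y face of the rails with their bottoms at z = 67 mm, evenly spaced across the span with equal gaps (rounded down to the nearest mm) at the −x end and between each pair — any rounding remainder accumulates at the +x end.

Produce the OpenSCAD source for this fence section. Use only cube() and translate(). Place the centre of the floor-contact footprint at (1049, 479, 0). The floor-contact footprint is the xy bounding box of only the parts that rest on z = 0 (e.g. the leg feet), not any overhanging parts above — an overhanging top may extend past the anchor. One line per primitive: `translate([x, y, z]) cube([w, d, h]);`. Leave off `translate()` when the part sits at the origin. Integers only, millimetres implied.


translate([105, 441, 0]) cube([76, 76, 1466]);
translate([1917, 441, 0]) cube([76, 76, 1466]);
translate([181, 441, 189]) cube([1736, 76, 86]);
translate([181, 441, 1166]) cube([1736, 76, 86]);
translate([208, 517, 67]) cube([104, 25, 1311]);
translate([339, 517, 67]) cube([104, 25, 1311]);
translate([470, 517, 67]) cube([104, 25, 1311]);
translate([601, 517, 67]) cube([104, 25, 1311]);
translate([732, 517, 67]) cube([104, 25, 1311]);
translate([863, 517, 67]) cube([104, 25, 1311]);
translate([994, 517, 67]) cube([104, 25, 1311]);
translate([1125, 517, 67]) cube([104, 25, 1311]);
translate([1256, 517, 67]) cube([104, 25, 1311]);
translate([1387, 517, 67]) cube([104, 25, 1311]);
translate([1518, 517, 67]) cube([104, 25, 1311]);
translate([1649, 517, 67]) cube([104, 25, 1311]);
translate([1780, 517, 67]) cube([104, 25, 1311]);


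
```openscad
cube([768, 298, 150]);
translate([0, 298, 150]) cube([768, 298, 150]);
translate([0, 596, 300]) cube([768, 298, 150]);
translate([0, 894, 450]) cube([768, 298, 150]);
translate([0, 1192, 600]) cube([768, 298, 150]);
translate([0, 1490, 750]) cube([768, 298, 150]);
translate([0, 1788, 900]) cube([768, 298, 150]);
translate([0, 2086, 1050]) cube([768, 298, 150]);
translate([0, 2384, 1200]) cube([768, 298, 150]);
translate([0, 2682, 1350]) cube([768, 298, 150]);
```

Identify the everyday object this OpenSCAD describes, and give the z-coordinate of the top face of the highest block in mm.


A staircase. The total rise is 1500 mm.

10 identical blocks, each offset up and back from the previous — a staircase. Each step is 150 mm tall and there are 10 of them, so the total rise is 10 × 150 = 1500 mm.


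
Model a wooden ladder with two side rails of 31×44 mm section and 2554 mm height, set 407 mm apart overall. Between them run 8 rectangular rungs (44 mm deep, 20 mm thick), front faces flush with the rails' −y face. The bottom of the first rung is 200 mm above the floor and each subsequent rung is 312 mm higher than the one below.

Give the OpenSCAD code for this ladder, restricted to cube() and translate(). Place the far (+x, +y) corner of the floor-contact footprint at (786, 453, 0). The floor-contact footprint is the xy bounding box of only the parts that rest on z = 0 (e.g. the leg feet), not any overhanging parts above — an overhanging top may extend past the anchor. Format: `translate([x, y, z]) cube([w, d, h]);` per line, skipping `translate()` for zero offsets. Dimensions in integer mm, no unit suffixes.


translate([379, 409, 0]) cube([31, 44, 2554]);
translate([755, 409, 0]) cube([31, 44, 2554]);
translate([410, 409, 200]) cube([345, 44, 20]);
translate([410, 409, 512]) cube([345, 44, 20]);
translate([410, 409, 824]) cube([345, 44, 20]);
translate([410, 409, 1136]) cube([345, 44, 20]);
translate([410, 409, 1448]) cube([345, 44, 20]);
translate([410, 409, 1760]) cube([345, 44, 20]);
translate([410, 409, 2072]) cube([345, 44, 20]);
translate([410, 409, 2384]) cube([345, 44, 20]);


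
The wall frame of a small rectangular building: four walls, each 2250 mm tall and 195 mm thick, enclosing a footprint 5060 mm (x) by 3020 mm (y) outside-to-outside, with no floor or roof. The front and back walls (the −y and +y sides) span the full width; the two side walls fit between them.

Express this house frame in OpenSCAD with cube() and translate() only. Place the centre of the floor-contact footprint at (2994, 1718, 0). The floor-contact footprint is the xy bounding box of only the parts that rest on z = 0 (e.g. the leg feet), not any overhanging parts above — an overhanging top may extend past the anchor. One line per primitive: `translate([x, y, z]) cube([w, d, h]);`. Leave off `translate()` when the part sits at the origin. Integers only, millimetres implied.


translate([464, 208, 0]) cube([5060, 195, 2250]);
translate([464, 3033, 0]) cube([5060, 195, 2250]);
translate([464, 403, 0]) cube([195, 2630, 2250]);
translate([5329, 403, 0]) cube([195, 2630, 2250]);


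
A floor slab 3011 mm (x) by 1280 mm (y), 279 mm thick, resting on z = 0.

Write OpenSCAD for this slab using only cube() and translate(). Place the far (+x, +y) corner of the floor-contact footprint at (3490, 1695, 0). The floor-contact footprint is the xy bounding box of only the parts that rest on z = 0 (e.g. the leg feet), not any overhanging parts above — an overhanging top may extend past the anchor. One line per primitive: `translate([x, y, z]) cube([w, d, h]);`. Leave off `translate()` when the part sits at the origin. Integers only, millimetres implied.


translate([479, 415, 0]) cube([3011, 1280, 279]);


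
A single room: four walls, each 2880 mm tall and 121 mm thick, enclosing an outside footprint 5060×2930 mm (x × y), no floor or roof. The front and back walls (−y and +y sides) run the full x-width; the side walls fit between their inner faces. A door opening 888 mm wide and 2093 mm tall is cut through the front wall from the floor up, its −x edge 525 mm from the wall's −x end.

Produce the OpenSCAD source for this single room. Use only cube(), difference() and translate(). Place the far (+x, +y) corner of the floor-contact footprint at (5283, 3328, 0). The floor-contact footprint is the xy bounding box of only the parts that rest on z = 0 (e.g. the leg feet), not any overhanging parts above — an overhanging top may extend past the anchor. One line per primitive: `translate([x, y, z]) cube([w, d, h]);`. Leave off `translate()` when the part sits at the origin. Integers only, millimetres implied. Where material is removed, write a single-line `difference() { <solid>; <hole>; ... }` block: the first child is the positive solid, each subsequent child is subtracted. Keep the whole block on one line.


difference() { translate([223, 398, 0]) cube([5060, 121, 2880]); translate([748, 398, 0]) cube([888, 121, 2093]); }
translate([223, 3207, 0]) cube([5060, 121, 2880]);
translate([223, 519, 0]) cube([121, 2688, 2880]);
translate([5162, 519, 0]) cube([121, 2688, 2880]);


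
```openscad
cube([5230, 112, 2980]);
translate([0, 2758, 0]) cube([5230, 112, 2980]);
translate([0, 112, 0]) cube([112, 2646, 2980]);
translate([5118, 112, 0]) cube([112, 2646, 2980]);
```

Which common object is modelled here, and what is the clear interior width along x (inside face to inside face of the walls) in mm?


A house (or room) frame. The interior width is 5006 mm.

Four 2980 mm walls enclosing a rectangle with no floor or roof — a room or house frame. Outside width is 5230 mm and wall thickness is 112 mm, so the interior width is 5230 − 2 × 112 = 5006 mm.


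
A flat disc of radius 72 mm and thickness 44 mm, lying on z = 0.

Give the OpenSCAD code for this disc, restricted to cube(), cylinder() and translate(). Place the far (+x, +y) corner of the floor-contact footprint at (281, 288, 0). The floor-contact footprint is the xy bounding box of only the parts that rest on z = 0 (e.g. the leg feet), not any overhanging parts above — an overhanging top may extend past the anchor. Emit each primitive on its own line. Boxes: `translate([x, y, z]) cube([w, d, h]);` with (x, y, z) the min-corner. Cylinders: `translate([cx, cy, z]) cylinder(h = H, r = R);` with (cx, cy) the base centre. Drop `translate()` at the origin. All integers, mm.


translate([209, 216, 0]) cylinder(h = 44, r = 72);


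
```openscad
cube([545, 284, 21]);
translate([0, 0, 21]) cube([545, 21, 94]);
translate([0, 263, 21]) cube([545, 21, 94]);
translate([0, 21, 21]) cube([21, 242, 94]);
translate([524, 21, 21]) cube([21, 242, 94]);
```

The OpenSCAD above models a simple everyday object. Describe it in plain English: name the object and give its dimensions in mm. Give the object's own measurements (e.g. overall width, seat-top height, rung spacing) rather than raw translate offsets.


An open-topped rectangular box: outside dimensions 545×284×115 mm, with a uniform wall and base thickness of 21 mm. The base is a full 545×284 slab on the floor; four walls sit on top of the base. The front and back walls (the −y and +y sides) span the full width; the two side walls fit between them.


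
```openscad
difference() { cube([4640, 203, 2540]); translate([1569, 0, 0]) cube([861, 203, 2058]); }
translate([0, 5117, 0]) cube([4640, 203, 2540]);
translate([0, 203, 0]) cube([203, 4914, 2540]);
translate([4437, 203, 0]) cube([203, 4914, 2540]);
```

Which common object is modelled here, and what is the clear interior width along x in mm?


A single room. The interior width is 4234 mm.

Four walls enclosing a rectangle with a door in the front wall — a room. Outside width 4640 minus two 203 mm walls gives 4234 mm.


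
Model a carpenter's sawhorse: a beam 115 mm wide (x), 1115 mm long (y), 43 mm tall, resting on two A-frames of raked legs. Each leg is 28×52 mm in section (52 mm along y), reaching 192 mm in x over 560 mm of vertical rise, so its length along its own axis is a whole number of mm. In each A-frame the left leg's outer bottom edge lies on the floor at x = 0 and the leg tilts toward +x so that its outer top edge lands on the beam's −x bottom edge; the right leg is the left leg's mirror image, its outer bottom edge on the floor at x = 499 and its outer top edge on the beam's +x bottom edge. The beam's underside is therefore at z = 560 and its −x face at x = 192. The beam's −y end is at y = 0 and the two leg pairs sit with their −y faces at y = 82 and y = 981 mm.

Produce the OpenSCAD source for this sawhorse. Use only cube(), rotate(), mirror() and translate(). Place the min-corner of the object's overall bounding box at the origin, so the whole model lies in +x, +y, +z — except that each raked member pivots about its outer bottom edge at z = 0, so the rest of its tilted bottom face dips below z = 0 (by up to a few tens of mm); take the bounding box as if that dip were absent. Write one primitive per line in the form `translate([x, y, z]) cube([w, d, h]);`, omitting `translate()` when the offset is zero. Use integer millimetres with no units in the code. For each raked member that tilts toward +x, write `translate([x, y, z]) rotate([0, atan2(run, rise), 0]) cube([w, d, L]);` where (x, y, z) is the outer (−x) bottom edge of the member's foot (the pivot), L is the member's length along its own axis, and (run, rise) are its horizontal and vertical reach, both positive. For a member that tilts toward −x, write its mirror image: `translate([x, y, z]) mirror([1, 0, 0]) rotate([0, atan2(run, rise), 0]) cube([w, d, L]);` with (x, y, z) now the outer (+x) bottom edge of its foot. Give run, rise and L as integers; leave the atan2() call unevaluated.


translate([192, 0, 560]) cube([115, 1115, 43]);
translate([0, 82, 0]) rotate([0, atan2(192, 560), 0]) cube([28, 52, 592]);
translate([499, 82, 0]) mirror([1, 0, 0]) rotate([0, atan2(192, 560), 0]) cube([28, 52, 592]);
translate([0, 981, 0]) rotate([0, atan2(192, 560), 0]) cube([28, 52, 592]);
translate([499, 981, 0]) mirror([1, 0, 0]) rotate([0, atan2(192, 560), 0]) cube([28, 52, 592]);


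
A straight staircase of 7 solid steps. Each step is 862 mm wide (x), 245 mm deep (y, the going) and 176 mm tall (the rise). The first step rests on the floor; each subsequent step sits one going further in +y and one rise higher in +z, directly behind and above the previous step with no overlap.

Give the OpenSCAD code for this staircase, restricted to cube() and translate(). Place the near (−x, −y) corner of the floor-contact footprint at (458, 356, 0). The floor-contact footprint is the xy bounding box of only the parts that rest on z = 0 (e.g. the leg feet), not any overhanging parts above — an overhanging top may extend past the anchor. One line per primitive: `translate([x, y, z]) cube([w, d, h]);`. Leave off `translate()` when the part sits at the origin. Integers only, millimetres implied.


translate([458, 356, 0]) cube([862, 245, 176]);
translate([458, 601, 176]) cube([862, 245, 176]);
translate([458, 846, 352]) cube([862, 245, 176]);
translate([458, 1091, 528]) cube([862, 245, 176]);
translate([458, 1336, 704]) cube([862, 245, 176]);
translate([458, 1581, 880]) cube([862, 245, 176]);
translate([458, 1826, 1056]) cube([862, 245, 176]);


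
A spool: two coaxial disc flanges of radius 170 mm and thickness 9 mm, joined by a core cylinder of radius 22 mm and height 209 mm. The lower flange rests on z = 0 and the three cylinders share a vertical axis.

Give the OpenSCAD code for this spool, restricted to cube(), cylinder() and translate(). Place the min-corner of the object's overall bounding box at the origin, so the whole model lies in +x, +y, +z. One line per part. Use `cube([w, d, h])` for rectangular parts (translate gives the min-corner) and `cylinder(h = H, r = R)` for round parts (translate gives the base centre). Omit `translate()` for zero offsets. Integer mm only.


translate([170, 170, 0]) cylinder(h = 9, r = 170);
translate([170, 170, 9]) cylinder(h = 209, r = 22);
translate([170, 170, 218]) cylinder(h = 9, r = 170);


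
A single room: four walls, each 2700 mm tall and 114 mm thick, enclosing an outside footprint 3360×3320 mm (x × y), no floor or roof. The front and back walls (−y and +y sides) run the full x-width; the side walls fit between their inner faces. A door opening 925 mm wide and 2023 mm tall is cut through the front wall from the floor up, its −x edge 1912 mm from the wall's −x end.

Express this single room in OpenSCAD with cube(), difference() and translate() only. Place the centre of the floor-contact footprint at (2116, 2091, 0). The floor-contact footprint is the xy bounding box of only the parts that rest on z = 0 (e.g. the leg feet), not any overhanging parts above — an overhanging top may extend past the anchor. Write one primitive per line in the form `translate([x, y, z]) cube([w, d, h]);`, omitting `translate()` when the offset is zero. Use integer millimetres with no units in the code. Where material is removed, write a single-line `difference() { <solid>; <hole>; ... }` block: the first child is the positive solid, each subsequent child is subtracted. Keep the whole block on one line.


difference() { translate([436, 431, 0]) cube([3360, 114, 2700]); translate([2348, 431, 0]) cube([925, 114, 2023]); }
translate([436, 3637, 0]) cube([3360, 114, 2700]);
translate([436, 545, 0]) cube([114, 3092, 2700]);
translate([3682, 545, 0]) cube([114, 3092, 2700]);


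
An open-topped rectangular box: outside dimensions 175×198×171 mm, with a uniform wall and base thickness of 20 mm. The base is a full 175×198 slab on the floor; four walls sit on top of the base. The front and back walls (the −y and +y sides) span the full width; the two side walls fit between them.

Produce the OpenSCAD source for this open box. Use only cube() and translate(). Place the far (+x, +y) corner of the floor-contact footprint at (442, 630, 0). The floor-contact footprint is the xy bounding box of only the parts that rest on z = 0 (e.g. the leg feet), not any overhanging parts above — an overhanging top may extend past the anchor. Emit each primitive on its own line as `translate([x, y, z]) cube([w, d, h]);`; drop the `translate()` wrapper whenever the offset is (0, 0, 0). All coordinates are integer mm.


translate([267, 432, 0]) cube([175, 198, 20]);
translate([267, 432, 20]) cube([175, 20, 151]);
translate([267, 610, 20]) cube([175, 20, 151]);
translate([267, 452, 20]) cube([20, 158, 151]);
translate([422, 452, 20]) cube([20, 158, 151]);


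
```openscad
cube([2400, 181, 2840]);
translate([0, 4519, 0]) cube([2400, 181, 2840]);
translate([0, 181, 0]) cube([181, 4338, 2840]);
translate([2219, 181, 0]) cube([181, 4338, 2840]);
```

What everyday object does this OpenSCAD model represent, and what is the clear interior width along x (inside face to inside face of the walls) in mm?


A house (or room) frame. The interior width is 2038 mm.

Four 2840 mm walls enclosing a rectangle with no floor or roof — a room or house frame. Outside width is 2400 mm and wall thickness is 181 mm, so the interior width is 2400 − 2 × 181 = 2038 mm.


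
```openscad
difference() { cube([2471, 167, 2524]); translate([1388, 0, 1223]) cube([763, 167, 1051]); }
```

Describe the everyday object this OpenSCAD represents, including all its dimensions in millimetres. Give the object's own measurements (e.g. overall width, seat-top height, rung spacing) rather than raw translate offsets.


A wall 2471 mm long (x), 167 mm thick (y), 2524 mm tall, with a rectangular window opening cut through it. The opening is 763 mm wide and 1051 mm tall; its sill is at z = 1223 mm and its near (−x) edge is 1388 mm from the wall's −x end. The opening passes through the full wall thickness.


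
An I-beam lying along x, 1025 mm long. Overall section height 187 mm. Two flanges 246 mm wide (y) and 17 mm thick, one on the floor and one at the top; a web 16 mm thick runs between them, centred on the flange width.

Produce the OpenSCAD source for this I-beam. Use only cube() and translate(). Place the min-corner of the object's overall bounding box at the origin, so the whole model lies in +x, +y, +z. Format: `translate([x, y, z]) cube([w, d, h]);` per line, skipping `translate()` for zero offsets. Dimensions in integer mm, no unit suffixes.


cube([1025, 246, 17]);
translate([0, 115, 17]) cube([1025, 16, 153]);
translate([0, 0, 170]) cube([1025, 246, 17]);


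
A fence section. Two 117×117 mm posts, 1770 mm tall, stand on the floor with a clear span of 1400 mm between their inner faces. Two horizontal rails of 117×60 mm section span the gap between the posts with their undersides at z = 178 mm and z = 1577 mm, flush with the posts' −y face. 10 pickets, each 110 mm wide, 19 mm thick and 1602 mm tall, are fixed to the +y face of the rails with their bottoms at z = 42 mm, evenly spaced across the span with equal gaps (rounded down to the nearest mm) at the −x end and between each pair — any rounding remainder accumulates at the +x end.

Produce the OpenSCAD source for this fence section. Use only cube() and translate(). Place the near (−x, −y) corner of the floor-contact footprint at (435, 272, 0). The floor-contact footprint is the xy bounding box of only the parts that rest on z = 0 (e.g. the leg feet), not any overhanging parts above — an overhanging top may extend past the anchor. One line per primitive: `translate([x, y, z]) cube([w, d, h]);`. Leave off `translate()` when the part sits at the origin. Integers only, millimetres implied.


translate([435, 272, 0]) cube([117, 117, 1770]);
translate([1952, 272, 0]) cube([117, 117, 1770]);
translate([552, 272, 178]) cube([1400, 117, 60]);
translate([552, 272, 1577]) cube([1400, 117, 60]);
translate([579, 389, 42]) cube([110, 19, 1602]);
translate([716, 389, 42]) cube([110, 19, 1602]);
translate([853, 389, 42]) cube([110, 19, 1602]);
translate([990, 389, 42]) cube([110, 19, 1602]);
translate([1127, 389, 42]) cube([110, 19, 1602]);
translate([1264, 389, 42]) cube([110, 19, 1602]);
translate([1401, 389, 42]) cube([110, 19, 1602]);
translate([1538, 389, 42]) cube([110, 19, 1602]);
translate([1675, 389, 42]) cube([110, 19, 1602]);
translate([1812, 389, 42]) cube([110, 19, 1602]);
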